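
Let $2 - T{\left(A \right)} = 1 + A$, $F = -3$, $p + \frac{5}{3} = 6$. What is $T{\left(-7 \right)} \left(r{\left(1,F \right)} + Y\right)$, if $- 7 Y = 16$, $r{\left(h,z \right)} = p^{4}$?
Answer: $\frac{1589048}{567} \approx 2802.6$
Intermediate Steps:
$p = \frac{13}{3}$ ($p = - \frac{5}{3} + 6 = \frac{13}{3} \approx 4.3333$)
$r{\left(h,z \right)} = \frac{28561}{81}$ ($r{\left(h,z \right)} = \left(\frac{13}{3}\right)^{4} = \frac{28561}{81}$)
$Y = - \frac{16}{7}$ ($Y = \left(- \frac{1}{7}\right) 16 = - \frac{16}{7} \approx -2.2857$)
$T{\left(A \right)} = 1 - A$ ($T{\left(A \right)} = 2 - \left(1 + A\right) = 1 - A$)
$T{\left(-7 \right)} \left(r{\left(1,F \right)} + Y\right) = \left(1 - -7\right) \left(\frac{28561}{81} - \frac{16}{7}\right) = \left(1 + 7\right) \frac{198631}{567} = 8 \cdot \frac{198631}{567} = \frac{1589048}{567}$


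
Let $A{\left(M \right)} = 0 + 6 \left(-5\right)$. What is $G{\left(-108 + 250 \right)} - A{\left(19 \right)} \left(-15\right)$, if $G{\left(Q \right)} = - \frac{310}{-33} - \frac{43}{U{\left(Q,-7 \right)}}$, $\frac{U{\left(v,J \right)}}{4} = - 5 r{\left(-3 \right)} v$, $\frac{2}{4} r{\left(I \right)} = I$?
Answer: $- \frac{82587673}{187440} \approx -440.61$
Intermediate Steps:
$A{\left(M \right)} = -30$ ($A{\left(M \right)} = 0 - 30 = -30$)
$r{\left(I \right)} = 2 I$
$U{\left(v,J \right)} = 120 v$ ($U{\left(v,J \right)} = 4 - 5 \cdot 2 \left(-3\right) v = 4 \left(-5\right) \left(-6\right) v = 4 \cdot 30 v = 120 v$)
$G{\left(Q \right)} = \frac{310}{33} - \frac{43}{120 Q}$ ($G{\left(Q \right)} = - \frac{310}{-33} - \frac{43}{120 Q} = \left(-310\right) \left(- \frac{1}{33}\right) - 43 \frac{1}{120 Q} = \frac{310}{33} - \frac{43}{120 Q}$)
$G{\left(-108 + 250 \right)} - A{\left(19 \right)} \left(-15\right) = \frac{-473 + 12400 \left(-108 + 250\right)}{1320 \left(-108 + 250\right)} - \left(-30\right) \left(-15\right) = \frac{-473 + 12400 \cdot 142}{1320 \cdot 142} - 450 = \frac{1}{1320} \cdot \frac{1}{142} \left(-473 + 1760800\right) - 450 = \frac{1}{1320} \cdot \frac{1}{142} \cdot 1760327 - 450 = \frac{1760327}{187440} - 450 = - \frac{82587673}{187440}$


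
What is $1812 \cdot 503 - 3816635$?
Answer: $-2905199$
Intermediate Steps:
$1812 \cdot 503 - 3816635 = 911436 - 3816635 = -2905199$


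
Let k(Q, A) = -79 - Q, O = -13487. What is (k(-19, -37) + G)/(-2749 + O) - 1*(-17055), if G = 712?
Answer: 69226082/4059 ≈ 17055.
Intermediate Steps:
(k(-19, -37) + G)/(-2749 + O) - 1*(-17055) = ((-79 - 1*(-19)) + 712)/(-2749 - 13487) - 1*(-17055) = ((-79 + 19) + 712)/(-16236) + 17055 = (-60 + 712)*(-1/16236) + 17055 = 652*(-1/16236) + 17055 = -163/4059 + 17055 = 69226082/4059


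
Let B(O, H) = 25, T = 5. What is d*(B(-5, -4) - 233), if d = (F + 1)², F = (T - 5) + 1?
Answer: -832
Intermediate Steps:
F = 1 (F = (5 - 5) + 1 = 0 + 1 = 1)
d = 4 (d = (1 + 1)² = 2² = 4)
d*(B(-5, -4) - 233) = 4*(25 - 233) = 4*(-208) = -832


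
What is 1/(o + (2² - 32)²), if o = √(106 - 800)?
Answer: 392/307675 - I*√694/615350 ≈ 0.0012741 - 4.2811e-5*I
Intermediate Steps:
o = I*√694 (o = √(-694) = I*√694 ≈ 26.344*I)
1/(o + (2² - 32)²) = 1/(I*√694 + (2² - 32)²) = 1/(I*√694 + (4 - 32)²) = 1/(I*√694 + (-28)²) = 1/(I*√694 + 784) = 1/(784 + I*√694)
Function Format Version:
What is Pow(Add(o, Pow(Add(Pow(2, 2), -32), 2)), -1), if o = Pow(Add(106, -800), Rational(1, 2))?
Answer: Add(Rational(392, 307675), Mul(Rational(-1, 615350), I, Pow(694, Rational(1, 2)))) ≈ Add(0.0012741, Mul(-4.2811e-5, I))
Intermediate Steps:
o = Mul(I, Pow(694, Rational(1, 2))) (o = Pow(-694, Rational(1, 2)) = Mul(I, Pow(694, Rational(1, 2))) ≈ Mul(26.344, I))
Pow(Add(o, Pow(Add(Pow(2, 2), -32), 2)), -1) = Pow(Add(Mul(I, Pow(694, Rational(1, 2))), Pow(Add(Pow(2, 2), -32), 2)), -1) = Pow(Add(Mul(I, Pow(694, Rational(1, 2))), Pow(Add(4, -32), 2)), -1) = Pow(Add(Mul(I, Pow(694, Rational(1, 2))), Pow(-28, 2)), -1) = Pow(Add(Mul(I, Pow(694, Rational(1, 2))), 784), -1) = Pow(Add(784, Mul(I, Pow(694, Rational(1, 2)))), -1)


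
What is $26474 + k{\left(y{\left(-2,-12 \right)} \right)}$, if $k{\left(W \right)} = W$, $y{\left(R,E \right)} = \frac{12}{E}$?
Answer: $26473$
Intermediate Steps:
$26474 + k{\left(y{\left(-2,-12 \right)} \right)} = 26474 + \frac{12}{-12} = 26474 + 12 \left(- \frac{1}{12}\right) = 26474 - 1 = 26473$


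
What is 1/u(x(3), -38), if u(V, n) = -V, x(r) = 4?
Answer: -¼ ≈ -0.25000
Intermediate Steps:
1/u(x(3), -38) = 1/(-1*4) = 1/(-4) = -¼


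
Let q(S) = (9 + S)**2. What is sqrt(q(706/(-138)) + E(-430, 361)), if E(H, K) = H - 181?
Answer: I*sqrt(2837147)/69 ≈ 24.411*I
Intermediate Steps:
E(H, K) = -181 + H
sqrt(q(706/(-138)) + E(-430, 361)) = sqrt((9 + 706/(-138))**2 + (-181 - 430)) = sqrt((9 + 706*(-1/138))**2 - 611) = sqrt((9 - 353/69)**2 - 611) = sqrt((268/69)**2 - 611) = sqrt(71824/4761 - 611) = sqrt(-2837147/4761) = I*sqrt(2837147)/69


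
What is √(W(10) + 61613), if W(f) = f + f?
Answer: √61633 ≈ 248.26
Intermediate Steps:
W(f) = 2*f
√(W(10) + 61613) = √(2*10 + 61613) = √(20 + 61613) = √61633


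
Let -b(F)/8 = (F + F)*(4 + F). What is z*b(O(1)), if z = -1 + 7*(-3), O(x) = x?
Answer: 1760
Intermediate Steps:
b(F) = -16*F*(4 + F) (b(F) = -8*(F + F)*(4 + F) = -8*2*F*(4 + F) = -16*F*(4 + F))
z = -22 (z = -1 - 21 = -22)
z*b(O(1)) = -(-352)*(4 + 1) = -(-352)*5 = -22*(-80) = 1760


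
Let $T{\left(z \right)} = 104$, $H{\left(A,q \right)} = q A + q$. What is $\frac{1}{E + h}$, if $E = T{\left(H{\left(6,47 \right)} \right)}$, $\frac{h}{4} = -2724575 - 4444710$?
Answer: $- \frac{1}{28677036} \approx -3.4871 \cdot 10^{-8}$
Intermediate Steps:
$H{\left(A,q \right)} = q + A q$ ($H{\left(A,q \right)} = A q + q = q + A q$)
$h = -28677140$ ($h = 4 \left(-2724575 - 4444710\right) = 4 \left(-7169285\right) = -28677140$)
$E = 104$
$\frac{1}{E + h} = \frac{1}{104 - 28677140} = \frac{1}{-28677036} = - \frac{1}{28677036}$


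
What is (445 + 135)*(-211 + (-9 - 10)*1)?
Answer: -133400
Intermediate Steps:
(445 + 135)*(-211 + (-9 - 10)*1) = 580*(-211 - 19*1) = 580*(-211 - 19) = 580*(-230) = -133400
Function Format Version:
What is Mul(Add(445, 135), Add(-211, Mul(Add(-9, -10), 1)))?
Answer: -133400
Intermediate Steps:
Mul(Add(445, 135), Add(-211, Mul(Add(-9, -10), 1))) = Mul(580, Add(-211, Mul(-19, 1))) = Mul(580, Add(-211, -19)) = Mul(580, -230) = -133400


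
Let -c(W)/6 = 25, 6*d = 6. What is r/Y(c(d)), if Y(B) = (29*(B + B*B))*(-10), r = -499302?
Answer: 83217/1080250 ≈ 0.077035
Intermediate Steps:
d = 1 (d = (1/6)*6 = 1)
c(W) = -150 (c(W) = -6*25 = -150)
Y(B) = -290*B - 290*B**2 (Y(B) = (29*(B + B**2))*(-10) = (29*B + 29*B**2)*(-10) = -290*B - 290*B**2)
r/Y(c(d)) = -499302*1/(43500*(1 - 150)) = -499302/((-290*(-150)*(-149))) = -499302/(-6481500) = -499302*(-1/6481500) = 83217/1080250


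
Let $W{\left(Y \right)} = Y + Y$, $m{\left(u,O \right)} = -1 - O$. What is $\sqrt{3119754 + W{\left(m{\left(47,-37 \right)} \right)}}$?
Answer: $\sqrt{3119826} \approx 1766.3$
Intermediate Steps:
$W{\left(Y \right)} = 2 Y$
$\sqrt{3119754 + W{\left(m{\left(47,-37 \right)} \right)}} = \sqrt{3119754 + 2 \left(-1 - -37\right)} = \sqrt{3119754 + 2 \left(-1 + 37\right)} = \sqrt{3119754 + 2 \cdot 36} = \sqrt{3119754 + 72} = \sqrt{3119826}$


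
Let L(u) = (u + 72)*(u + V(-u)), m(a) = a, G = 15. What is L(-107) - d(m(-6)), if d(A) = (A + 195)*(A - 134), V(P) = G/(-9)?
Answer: 90790/3 ≈ 30263.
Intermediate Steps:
V(P) = -5/3 (V(P) = 15/(-9) = 15*(-1/9) = -5/3)
L(u) = (72 + u)*(-5/3 + u) (L(u) = (u + 72)*(u - 5/3) = (72 + u)*(-5/3 + u))
d(A) = (-134 + A)*(195 + A) (d(A) = (195 + A)*(-134 + A) = (-134 + A)*(195 + A))
L(-107) - d(m(-6)) = (-120 + (-107)**2 + (211/3)*(-107)) - (-26130 + (-6)**2 + 61*(-6)) = (-120 + 11449 - 22577/3) - (-26130 + 36 - 366) = 11410/3 - 1*(-26460) = 11410/3 + 26460 = 90790/3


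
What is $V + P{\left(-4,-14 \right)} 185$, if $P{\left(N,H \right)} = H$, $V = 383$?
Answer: $-2207$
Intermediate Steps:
$V + P{\left(-4,-14 \right)} 185 = 383 - 2590 = -2207$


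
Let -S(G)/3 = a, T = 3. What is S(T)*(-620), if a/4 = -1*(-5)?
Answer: 37200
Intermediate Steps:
a = 20 (a = 4*(-1*(-5)) = 4*5 = 20)
S(G) = -60 (S(G) = -3*20 = -60)
S(T)*(-620) = -60*(-620) = 37200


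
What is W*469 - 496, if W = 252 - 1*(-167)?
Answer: 196015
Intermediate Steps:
W = 419 (W = 252 + 167 = 419)
W*469 - 496 = 419*469 - 496 = 196511 - 496 = 196015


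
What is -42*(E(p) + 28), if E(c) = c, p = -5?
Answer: -966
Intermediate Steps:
-42*(E(p) + 28) = -42*(-5 + 28) = -42*23 = -966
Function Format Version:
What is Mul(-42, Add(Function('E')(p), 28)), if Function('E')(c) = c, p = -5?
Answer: -966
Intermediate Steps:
Mul(-42, Add(Function('E')(p), 28)) = Mul(-42, Add(-5, 28)) = Mul(-42, 23) = -966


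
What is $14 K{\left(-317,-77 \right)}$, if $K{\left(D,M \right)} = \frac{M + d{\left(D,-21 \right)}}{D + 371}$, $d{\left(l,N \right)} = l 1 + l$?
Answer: $- \frac{553}{3} \approx -184.33$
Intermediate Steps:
$d{\left(l,N \right)} = 2 l$ ($d{\left(l,N \right)} = l + l = 2 l$)
$K{\left(D,M \right)} = \frac{M + 2 D}{371 + D}$ ($K{\left(D,M \right)} = \frac{M + 2 D}{D + 371} = \frac{M + 2 D}{371 + D}$)
$14 K{\left(-317,-77 \right)} = 14 \frac{-77 + 2 \left(-317\right)}{371 - 317} = 14 \frac{-77 - 634}{54} = 14 \cdot \frac{1}{54} \left(-711\right) = 14 \left(- \frac{79}{6}\right) = - \frac{553}{3}$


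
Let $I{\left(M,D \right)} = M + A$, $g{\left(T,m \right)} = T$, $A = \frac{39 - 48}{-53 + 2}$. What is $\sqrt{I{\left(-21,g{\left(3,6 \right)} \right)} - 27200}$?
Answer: $\frac{i \sqrt{7866818}}{17} \approx 164.99 i$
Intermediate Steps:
$A = \frac{3}{17}$ ($A = - \frac{9}{-51} = \left(-9\right) \left(- \frac{1}{51}\right) = \frac{3}{17} \approx 0.17647$)
$I{\left(M,D \right)} = \frac{3}{17} + M$ ($I{\left(M,D \right)} = M + \frac{3}{17} = \frac{3}{17} + M$)
$\sqrt{I{\left(-21,g{\left(3,6 \right)} \right)} - 27200} = \sqrt{\left(\frac{3}{17} - 21\right) - 27200} = \sqrt{- \frac{354}{17} - 27200} = \sqrt{- \frac{462754}{17}} = \frac{i \sqrt{7866818}}{17}$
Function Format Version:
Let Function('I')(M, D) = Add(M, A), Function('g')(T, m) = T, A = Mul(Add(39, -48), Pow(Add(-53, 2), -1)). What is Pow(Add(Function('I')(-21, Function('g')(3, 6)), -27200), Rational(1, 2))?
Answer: Mul(Rational(1, 17), I, Pow(7866818, Rational(1, 2))) ≈ Mul(164.99, I)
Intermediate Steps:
A = Rational(3, 17) (A = Mul(-9, Pow(-51, -1)) = Mul(-9, Rational(-1, 51)) = Rational(3, 17) ≈ 0.17647)
Function('I')(M, D) = Add(Rational(3, 17), M) (Function('I')(M, D) = Add(M, Rational(3, 17)) = Add(Rational(3, 17), M))
Pow(Add(Function('I')(-21, Function('g')(3, 6)), -27200), Rational(1, 2)) = Pow(Add(Add(Rational(3, 17), -21), -27200), Rational(1, 2)) = Pow(Add(Rational(-354, 17), -27200), Rational(1, 2)) = Pow(Rational(-462754, 17), Rational(1, 2)) = Mul(Rational(1, 17), I, Pow(7866818, Rational(1, 2)))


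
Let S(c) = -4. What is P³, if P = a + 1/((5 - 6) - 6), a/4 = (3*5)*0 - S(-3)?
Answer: 1367631/343 ≈ 3987.3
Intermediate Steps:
a = 16 (a = 4*((3*5)*0 - 1*(-4)) = 4*(15*0 + 4) = 4*(0 + 4) = 4*4 = 16)
P = 111/7 (P = 16 + 1/((5 - 6) - 6) = 16 + 1/(-1 - 6) = 16 + 1/(-7) = 16 - ⅐ = 111/7 ≈ 15.857)
P³ = (111/7)³ = 1367631/343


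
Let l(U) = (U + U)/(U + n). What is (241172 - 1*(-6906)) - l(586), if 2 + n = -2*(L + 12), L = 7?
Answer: 67724708/273 ≈ 2.4808e+5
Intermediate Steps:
n = -40 (n = -2 - 2*(7 + 12) = -2 - 2*19 = -2 - 38 = -40)
l(U) = 2*U/(-40 + U) (l(U) = (U + U)/(U - 40) = (2*U)/(-40 + U) = 2*U/(-40 + U))
(241172 - 1*(-6906)) - l(586) = (241172 - 1*(-6906)) - 2*586/(-40 + 586) = (241172 + 6906) - 2*586/546 = 248078 - 2*586/546 = 248078 - 1*586/273 = 248078 - 586/273 = 67724708/273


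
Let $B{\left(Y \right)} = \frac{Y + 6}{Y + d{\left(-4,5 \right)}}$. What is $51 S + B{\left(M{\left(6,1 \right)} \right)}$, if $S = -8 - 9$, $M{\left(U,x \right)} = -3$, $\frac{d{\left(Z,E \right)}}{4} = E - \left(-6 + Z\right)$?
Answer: $- \frac{16472}{19} \approx -866.95$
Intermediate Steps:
$d{\left(Z,E \right)} = 24 - 4 Z + 4 E$ ($d{\left(Z,E \right)} = 4 \left(E - \left(-6 + Z\right)\right) = 4 \left(6 + E - Z\right) = 24 - 4 Z + 4 E$)
$S = -17$ ($S = -8 - 9 = -17$)
$B{\left(Y \right)} = \frac{6 + Y}{60 + Y}$ ($B{\left(Y \right)} = \frac{Y + 6}{Y + \left(24 - -16 + 4 \cdot 5\right)} = \frac{6 + Y}{Y + \left(24 + 16 + 20\right)} = \frac{6 + Y}{Y + 60} = \frac{6 + Y}{60 + Y}$)
$51 S + B{\left(M{\left(6,1 \right)} \right)} = 51 \left(-17\right) + \frac{6 - 3}{60 - 3} = -867 + \frac{1}{57} \cdot 3 = -867 + \frac{1}{19} = - \frac{16472}{19}$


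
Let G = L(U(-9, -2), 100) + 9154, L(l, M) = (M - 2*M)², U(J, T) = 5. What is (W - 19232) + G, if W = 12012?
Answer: 11934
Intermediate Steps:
L(l, M) = M² (L(l, M) = (-M)² = M²)
G = 19154 (G = 100² + 9154 = 10000 + 9154 = 19154)
(W - 19232) + G = (12012 - 19232) + 19154 = -7220 + 19154 = 11934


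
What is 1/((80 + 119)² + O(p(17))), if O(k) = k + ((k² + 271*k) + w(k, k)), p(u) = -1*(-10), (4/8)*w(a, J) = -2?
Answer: 1/42417 ≈ 2.3575e-5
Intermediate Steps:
w(a, J) = -4 (w(a, J) = 2*(-2) = -4)
p(u) = 10
O(k) = -4 + k² + 272*k (O(k) = k + ((k² + 271*k) - 4) = k + (-4 + k² + 271*k) = -4 + k² + 272*k)
1/((80 + 119)² + O(p(17))) = 1/((80 + 119)² + (-4 + 10² + 272*10)) = 1/(199² + (-4 + 100 + 2720)) = 1/(39601 + 2816) = 1/42417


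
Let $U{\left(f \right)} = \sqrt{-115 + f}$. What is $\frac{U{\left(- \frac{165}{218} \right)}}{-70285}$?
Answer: $- \frac{7 i \sqrt{112270}}{15322130} \approx - 0.00015308 i$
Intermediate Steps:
$\frac{U{\left(- \frac{165}{218} \right)}}{-70285} = \frac{\sqrt{-115 - \frac{165}{218}}}{-70285} = \sqrt{-115 - \frac{165}{218}} \left(- \frac{1}{70285}\right) = \sqrt{- \frac{25235}{218}} \left(- \frac{1}{70285}\right) = \frac{7 i \sqrt{112270}}{218} \left(- \frac{1}{70285}\right) = - \frac{7 i \sqrt{112270}}{15322130}$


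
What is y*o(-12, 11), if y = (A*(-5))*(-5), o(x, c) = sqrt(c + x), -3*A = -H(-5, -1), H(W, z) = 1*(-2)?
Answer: -50*I/3 ≈ -16.667*I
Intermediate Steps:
H(W, z) = -2
A = -2/3 (A = -(-1)*(-2)/3 = -1/3*2 = -2/3 ≈ -0.66667)
y = -50/3 (y = -2/3*(-5)*(-5) = (10/3)*(-5) = -50/3 ≈ -16.667)
y*o(-12, 11) = -50*sqrt(11 - 12)/3 = -50*I/3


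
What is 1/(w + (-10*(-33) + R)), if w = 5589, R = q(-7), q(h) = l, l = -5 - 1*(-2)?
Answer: 1/5916 ≈ 0.00016903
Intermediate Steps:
l = -3 (l = -5 + 2 = -3)
q(h) = -3
R = -3
1/(w + (-10*(-33) + R)) = 1/(5589 + (-10*(-33) - 3)) = 1/(5589 + (330 - 3)) = 1/(5589 + 327) = 1/5916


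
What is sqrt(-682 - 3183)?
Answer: I*sqrt(3865) ≈ 62.169*I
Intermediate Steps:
sqrt(-682 - 3183) = sqrt(-3865) = I*sqrt(3865)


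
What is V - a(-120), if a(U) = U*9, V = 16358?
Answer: 17438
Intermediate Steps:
a(U) = 9*U
V - a(-120) = 16358 - 9*(-120) = 16358 - 1*(-1080) = 16358 + 1080 = 17438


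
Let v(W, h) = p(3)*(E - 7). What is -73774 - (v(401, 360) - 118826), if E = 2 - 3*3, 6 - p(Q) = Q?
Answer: 45094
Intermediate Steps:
p(Q) = 6 - Q
E = -7 (E = 2 - 9 = -7)
v(W, h) = -42 (v(W, h) = (6 - 1*3)*(-7 - 7) = (6 - 3)*(-14) = 3*(-14) = -42)
-73774 - (v(401, 360) - 118826) = -73774 - (-42 - 118826) = -73774 - 1*(-118868) = -73774 + 118868 = 45094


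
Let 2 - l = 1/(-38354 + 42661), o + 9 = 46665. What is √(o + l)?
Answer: 3*√96168612615/4307 ≈ 216.00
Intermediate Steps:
o = 46656 (o = -9 + 46665 = 46656)
l = 8613/4307 (l = 2 - 1/(-38354 + 42661) = 2 - 1/4307 = 8613/4307 ≈ 1.9998)
√(o + l) = √(46656 + 8613/4307) = √(200956005/4307) = 3*√96168612615/4307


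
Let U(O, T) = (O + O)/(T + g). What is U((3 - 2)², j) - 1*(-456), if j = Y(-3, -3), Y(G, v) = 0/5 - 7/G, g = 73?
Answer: 51531/113 ≈ 456.03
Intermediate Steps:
Y(G, v) = -7/G (Y(G, v) = 0*(⅕) - 7/G = 0 - 7/G = -7/G)
j = 7/3 (j = -7/(-3) = -7*(-⅓) = 7/3 ≈ 2.3333)
U(O, T) = 2*O/(73 + T) (U(O, T) = (O + O)/(T + 73) = (2*O)/(73 + T) = 2*O/(73 + T))
U((3 - 2)², j) - 1*(-456) = 2*(3 - 2)²/(73 + 7/3) - 1*(-456) = 2*1²/(226/3) + 456 = 2*1*(3/226) + 456 = 3/113 + 456 = 51531/113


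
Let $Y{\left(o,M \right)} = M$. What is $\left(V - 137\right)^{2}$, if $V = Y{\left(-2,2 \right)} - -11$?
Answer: $15376$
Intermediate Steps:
$V = 13$ ($V = 2 - -11 = 2 + 11 = 13$)
$\left(V - 137\right)^{2} = \left(13 - 137\right)^{2} = \left(-124\right)^{2} = 15376$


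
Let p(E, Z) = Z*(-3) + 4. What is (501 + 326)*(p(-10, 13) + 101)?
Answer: 54582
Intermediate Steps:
p(E, Z) = 4 - 3*Z (p(E, Z) = -3*Z + 4 = 4 - 3*Z)
(501 + 326)*(p(-10, 13) + 101) = (501 + 326)*((4 - 3*13) + 101) = 827*((4 - 39) + 101) = 827*(-35 + 101) = 827*66 = 54582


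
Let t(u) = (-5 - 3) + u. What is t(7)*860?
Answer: -860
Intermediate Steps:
t(u) = -8 + u
t(7)*860 = (-8 + 7)*860 = -1*860 = -860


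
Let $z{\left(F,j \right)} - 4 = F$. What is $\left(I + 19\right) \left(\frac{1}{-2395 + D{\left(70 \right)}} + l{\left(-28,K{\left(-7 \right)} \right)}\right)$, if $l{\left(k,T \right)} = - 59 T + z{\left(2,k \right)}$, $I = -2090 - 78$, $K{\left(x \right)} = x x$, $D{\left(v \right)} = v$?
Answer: $\frac{14414688274}{2325} \approx 6.1999 \cdot 10^{6}$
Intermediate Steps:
$z{\left(F,j \right)} = 4 + F$
$K{\left(x \right)} = x^{2}$
$I = -2168$ ($I = -2090 - 78 = -2168$)
$l{\left(k,T \right)} = 6 - 59 T$ ($l{\left(k,T \right)} = - 59 T + \left(4 + 2\right) = - 59 T + 6 = 6 - 59 T$)
$\left(I + 19\right) \left(\frac{1}{-2395 + D{\left(70 \right)}} + l{\left(-28,K{\left(-7 \right)} \right)}\right) = \left(-2168 + 19\right) \left(\frac{1}{-2395 + 70} + \left(6 - 59 \left(-7\right)^{2}\right)\right) = - 2149 \left(\frac{1}{-2325} + \left(6 - 2891\right)\right) = - 2149 \left(- \frac{1}{2325} + \left(6 - 2891\right)\right) = - 2149 \left(- \frac{1}{2325} - 2885\right) = \left(-2149\right) \left(- \frac{6707626}{2325}\right) = \frac{14414688274}{2325}$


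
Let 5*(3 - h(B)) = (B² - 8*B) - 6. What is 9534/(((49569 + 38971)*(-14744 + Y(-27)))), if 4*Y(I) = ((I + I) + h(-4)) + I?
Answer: -4767/653673112 ≈ -7.2926e-6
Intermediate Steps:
h(B) = 21/5 - B²/5 + 8*B/5 (h(B) = 3 - ((B² - 8*B) - 6)/5 = 3 - (-6 + B² - 8*B)/5 = 3 + (6/5 - B²/5 + 8*B/5) = 21/5 - B²/5 + 8*B/5)
Y(I) = -27/20 + 3*I/4 (Y(I) = (((I + I) + (21/5 - ⅕*(-4)² + (8/5)*(-4))) + I)/4 = ((2*I + (21/5 - ⅕*16 - 32/5)) + I)/4 = ((2*I + (21/5 - 16/5 - 32/5)) + I)/4 = ((2*I - 27/5) + I)/4 = ((-27/5 + 2*I) + I)/4 = (-27/5 + 3*I)/4 = -27/20 + 3*I/4)
9534/(((49569 + 38971)*(-14744 + Y(-27)))) = 9534/(((49569 + 38971)*(-14744 + (-27/20 + (¾)*(-27))))) = 9534/((88540*(-14744 + (-27/20 - 81/4)))) = 9534/((88540*(-14744 - 108/5))) = 9534/((88540*(-73828/5))) = 9534/(-1307346224) = 9534*(-1/1307346224) = -4767/653673112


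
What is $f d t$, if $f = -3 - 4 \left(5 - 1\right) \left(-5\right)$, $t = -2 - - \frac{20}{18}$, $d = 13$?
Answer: $- \frac{8008}{9} \approx -889.78$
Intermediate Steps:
$t = - \frac{8}{9}$ ($t = -2 - \left(-20\right) \frac{1}{18} = -2 - - \frac{10}{9} = -2 + \frac{10}{9} = - \frac{8}{9} \approx -0.88889$)
$f = 77$ ($f = -3 - 4 \cdot 4 \left(-5\right) = -3 - 16 \left(-5\right) = -3 - -80 = -3 + 80 = 77$)
$f d t = 77 \cdot 13 \left(- \frac{8}{9}\right) = 1001 \left(- \frac{8}{9}\right) = - \frac{8008}{9}$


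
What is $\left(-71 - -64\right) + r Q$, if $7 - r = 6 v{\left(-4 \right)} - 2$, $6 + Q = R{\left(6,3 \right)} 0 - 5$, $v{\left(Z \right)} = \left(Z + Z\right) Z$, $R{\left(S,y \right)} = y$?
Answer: $2006$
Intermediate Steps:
$v{\left(Z \right)} = 2 Z^{2}$ ($v{\left(Z \right)} = 2 Z Z = 2 Z^{2}$)
$Q = -11$ ($Q = -6 + \left(3 \cdot 0 - 5\right) = -6 + \left(0 - 5\right) = -6 - 5 = -11$)
$r = -183$ ($r = 7 - \left(6 \cdot 2 \left(-4\right)^{2} - 2\right) = 7 - \left(6 \cdot 2 \cdot 16 - 2\right) = 7 - \left(6 \cdot 32 - 2\right) = 7 - \left(192 - 2\right) = 7 - 190 = -183$)
$\left(-71 - -64\right) + r Q = \left(-71 - -64\right) - -2013 = \left(-71 + 64\right) + 2013 = -7 + 2013 = 2006$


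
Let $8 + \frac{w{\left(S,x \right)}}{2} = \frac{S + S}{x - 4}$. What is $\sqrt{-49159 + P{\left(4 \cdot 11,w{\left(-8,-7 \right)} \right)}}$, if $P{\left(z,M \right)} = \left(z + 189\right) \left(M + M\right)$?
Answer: $\frac{i \sqrt{6686383}}{11} \approx 235.07 i$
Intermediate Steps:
$w{\left(S,x \right)} = -16 + \frac{4 S}{-4 + x}$ ($w{\left(S,x \right)} = -16 + 2 \frac{S + S}{x - 4} = -16 + 2 \frac{2 S}{-4 + x} = -16 + \frac{4 S}{-4 + x}$)
$P{\left(z,M \right)} = 2 M \left(189 + z\right)$ ($P{\left(z,M \right)} = \left(189 + z\right) 2 M = 2 M \left(189 + z\right)$)
$\sqrt{-49159 + P{\left(4 \cdot 11,w{\left(-8,-7 \right)} \right)}} = \sqrt{-49159 + 2 \frac{4 \left(16 - 8 - -28\right)}{-4 - 7} \left(189 + 4 \cdot 11\right)} = \sqrt{-49159 + 2 \frac{4 \left(16 - 8 + 28\right)}{-11} \left(189 + 44\right)} = \sqrt{-49159 + 2 \cdot 4 \left(- \frac{1}{11}\right) 36 \cdot 233} = \sqrt{-49159 + 2 \left(- \frac{144}{11}\right) 233} = \sqrt{-49159 - \frac{67104}{11}} = \sqrt{- \frac{607853}{11}} = \frac{i \sqrt{6686383}}{11}$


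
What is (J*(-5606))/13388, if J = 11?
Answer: -30833/6694 ≈ -4.6061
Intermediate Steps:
(J*(-5606))/13388 = (11*(-5606))/13388 = -61666*1/13388 = -30833/6694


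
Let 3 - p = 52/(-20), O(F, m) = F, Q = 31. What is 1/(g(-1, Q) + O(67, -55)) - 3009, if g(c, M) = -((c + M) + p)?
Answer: -472408/157 ≈ -3009.0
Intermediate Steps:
p = 28/5 (p = 3 - 52/(-20) = 3 - 52*(-1)/20 = 3 - 1*(-13/5) = 3 + 13/5 = 28/5 ≈ 5.6000)
g(c, M) = -28/5 - M - c (g(c, M) = -((c + M) + 28/5) = -((M + c) + 28/5) = -(28/5 + M + c) = -28/5 - M - c)
1/(g(-1, Q) + O(67, -55)) - 3009 = 1/((-28/5 - 1*31 - 1*(-1)) + 67) - 3009 = 1/((-28/5 - 31 + 1) + 67) - 3009 = 1/(-178/5 + 67) - 3009 = 1/(157/5) - 3009 = 5/157 - 3009 = -472408/157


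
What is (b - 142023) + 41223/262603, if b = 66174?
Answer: -19918133724/262603 ≈ -75849.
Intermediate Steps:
(b - 142023) + 41223/262603 = (66174 - 142023) + 41223/262603 = -75849 + 41223*(1/262603) = -75849 + 41223/262603 = -19918133724/262603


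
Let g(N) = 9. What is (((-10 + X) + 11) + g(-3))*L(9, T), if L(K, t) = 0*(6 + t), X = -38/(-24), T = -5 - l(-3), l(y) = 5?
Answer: 0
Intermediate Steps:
T = -10 (T = -5 - 1*5 = -5 - 5 = -10)
X = 19/12 (X = -38*(-1/24) = 19/12 ≈ 1.5833)
L(K, t) = 0
(((-10 + X) + 11) + g(-3))*L(9, T) = (((-10 + 19/12) + 11) + 9)*0 = ((-101/12 + 11) + 9)*0 = (31/12 + 9)*0 = (139/12)*0 = 0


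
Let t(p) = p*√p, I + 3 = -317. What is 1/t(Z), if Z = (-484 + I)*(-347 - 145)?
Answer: √2747/13039503552 ≈ 4.0195e-9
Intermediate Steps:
I = -320 (I = -3 - 317 = -320)
Z = 395568 (Z = (-484 - 320)*(-347 - 145) = -804*(-492) = 395568)
t(p) = p^(3/2)
1/t(Z) = 1/(395568^(3/2)) = 1/(4746816*√2747) = √2747/13039503552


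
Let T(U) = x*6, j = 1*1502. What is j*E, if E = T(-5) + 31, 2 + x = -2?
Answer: 10514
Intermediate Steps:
x = -4 (x = -2 - 2 = -4)
j = 1502
T(U) = -24 (T(U) = -4*6 = -24)
E = 7 (E = -24 + 31 = 7)
j*E = 1502*7 = 10514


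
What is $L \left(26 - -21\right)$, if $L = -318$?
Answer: $-14946$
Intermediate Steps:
$L \left(26 - -21\right) = - 318 \left(26 - -21\right) = - 318 \left(26 + 21\right) = \left(-318\right) 47 = -14946$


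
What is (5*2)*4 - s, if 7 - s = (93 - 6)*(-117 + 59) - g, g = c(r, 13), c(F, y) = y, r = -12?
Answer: -5026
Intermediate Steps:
g = 13
s = 5066 (s = 7 - ((93 - 6)*(-117 + 59) - 1*13) = 7 - (87*(-58) - 13) = 7 - (-5046 - 13) = 7 - 1*(-5059) = 7 + 5059 = 5066)
(5*2)*4 - s = (5*2)*4 - 1*5066 = 10*4 - 5066 = 40 - 5066 = -5026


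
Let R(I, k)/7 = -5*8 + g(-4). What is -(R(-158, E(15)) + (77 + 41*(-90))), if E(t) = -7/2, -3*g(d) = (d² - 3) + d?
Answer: 3914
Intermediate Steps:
g(d) = 1 - d/3 - d²/3 (g(d) = -((d² - 3) + d)/3 = -((-3 + d²) + d)/3 = -(-3 + d + d²)/3 = 1 - d/3 - d²/3)
E(t) = -7/2 (E(t) = -7*½ = -7/2)
R(I, k) = -301 (R(I, k) = 7*(-5*8 + (1 - ⅓*(-4) - ⅓*(-4)²)) = 7*(-40 + (1 + 4/3 - ⅓*16)) = 7*(-40 + (1 + 4/3 - 16/3)) = 7*(-40 - 3) = 7*(-43) = -301)
-(R(-158, E(15)) + (77 + 41*(-90))) = -(-301 + (77 + 41*(-90))) = -(-301 + (77 - 3690)) = -(-301 - 3613) = -1*(-3914) = 3914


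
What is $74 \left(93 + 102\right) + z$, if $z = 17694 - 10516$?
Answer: $21608$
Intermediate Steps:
$z = 7178$
$74 \left(93 + 102\right) + z = 74 \left(93 + 102\right) + 7178 = 74 \cdot 195 + 7178 = 14430 + 7178 = 21608$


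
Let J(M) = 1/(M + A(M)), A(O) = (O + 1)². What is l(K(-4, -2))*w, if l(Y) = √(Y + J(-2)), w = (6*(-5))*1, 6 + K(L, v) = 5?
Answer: -30*I*√2 ≈ -42.426*I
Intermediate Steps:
A(O) = (1 + O)²
K(L, v) = -1 (K(L, v) = -6 + 5 = -1)
w = -30 (w = -30*1 = -30)
J(M) = 1/(M + (1 + M)²)
l(Y) = √(-1 + Y) (l(Y) = √(Y + 1/(-2 + (1 - 2)²)) = √(Y + 1/(-2 + (-1)²)) = √(Y + 1/(-2 + 1)) = √(Y + 1/(-1)) = √(Y - 1) = √(-1 + Y))
l(K(-4, -2))*w = √(-1 - 1)*(-30) = √(-2)*(-30) = (I*√2)*(-30) = -30*I*√2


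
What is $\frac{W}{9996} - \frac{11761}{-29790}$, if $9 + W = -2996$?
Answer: $\frac{4674001}{49630140} \approx 0.094177$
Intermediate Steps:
$W = -3005$ ($W = -9 - 2996 = -3005$)
$\frac{W}{9996} - \frac{11761}{-29790} = - \frac{3005}{9996} - \frac{11761}{-29790} = \left(-3005\right) \frac{1}{9996} - - \frac{11761}{29790} = - \frac{3005}{9996} + \frac{11761}{29790} = \frac{4674001}{49630140}$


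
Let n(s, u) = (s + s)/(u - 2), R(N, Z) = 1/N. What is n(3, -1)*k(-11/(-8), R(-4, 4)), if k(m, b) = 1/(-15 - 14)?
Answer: 2/29 ≈ 0.068966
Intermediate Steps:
n(s, u) = 2*s/(-2 + u) (n(s, u) = (2*s)/(-2 + u) = 2*s/(-2 + u))
k(m, b) = -1/29 (k(m, b) = 1/(-29) = -1/29)
n(3, -1)*k(-11/(-8), R(-4, 4)) = (2*3/(-2 - 1))*(-1/29) = (2*3/(-3))*(-1/29) = (2*3*(-1/3))*(-1/29) = -2*(-1/29) = 2/29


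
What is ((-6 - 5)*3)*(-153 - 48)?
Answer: 6633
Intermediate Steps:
((-6 - 5)*3)*(-153 - 48) = -11*3*(-201) = -33*(-201) = 6633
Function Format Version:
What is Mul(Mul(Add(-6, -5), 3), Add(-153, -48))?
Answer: 6633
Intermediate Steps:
Mul(Mul(Add(-6, -5), 3), Add(-153, -48)) = Mul(Mul(-11, 3), -201) = Mul(-33, -201) = 6633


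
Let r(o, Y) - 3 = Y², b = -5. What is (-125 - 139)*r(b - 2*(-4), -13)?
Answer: -45408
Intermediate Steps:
r(o, Y) = 3 + Y²
(-125 - 139)*r(b - 2*(-4), -13) = (-125 - 139)*(3 + (-13)²) = -264*(3 + 169) = -264*172 = -45408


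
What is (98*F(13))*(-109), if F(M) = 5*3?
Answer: -160230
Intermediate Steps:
F(M) = 15
(98*F(13))*(-109) = (98*15)*(-109) = 1470*(-109) = -160230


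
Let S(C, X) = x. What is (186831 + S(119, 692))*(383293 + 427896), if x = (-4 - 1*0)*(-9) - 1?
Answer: 151583643674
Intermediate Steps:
x = 35 (x = (-4 + 0)*(-9) - 1 = -4*(-9) - 1 = 36 - 1 = 35)
S(C, X) = 35
(186831 + S(119, 692))*(383293 + 427896) = (186831 + 35)*(383293 + 427896) = 186866*811189 = 151583643674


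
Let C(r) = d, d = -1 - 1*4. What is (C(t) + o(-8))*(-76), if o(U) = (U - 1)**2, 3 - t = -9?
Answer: -5776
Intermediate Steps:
t = 12 (t = 3 - 1*(-9) = 3 + 9 = 12)
d = -5 (d = -1 - 4 = -5)
C(r) = -5
o(U) = (-1 + U)**2
(C(t) + o(-8))*(-76) = (-5 + (-1 - 8)**2)*(-76) = (-5 + (-9)**2)*(-76) = (-5 + 81)*(-76) = 76*(-76) = -5776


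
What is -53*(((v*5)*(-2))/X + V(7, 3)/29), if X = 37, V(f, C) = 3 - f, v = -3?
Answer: -38266/1073 ≈ -35.663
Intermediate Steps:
-53*(((v*5)*(-2))/X + V(7, 3)/29) = -53*((-3*5*(-2))/37 + (3 - 1*7)/29) = -53*(-15*(-2)*(1/37) + (3 - 7)*(1/29)) = -53*(30*(1/37) - 4*1/29) = -53*(30/37 - 4/29) = -53*722/1073 = -38266/1073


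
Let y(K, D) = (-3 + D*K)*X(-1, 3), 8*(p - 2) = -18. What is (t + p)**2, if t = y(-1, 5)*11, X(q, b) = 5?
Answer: 3101121/16 ≈ 1.9382e+5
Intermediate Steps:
p = -1/4 (p = 2 + (1/8)*(-18) = 2 - 9/4 = -1/4 ≈ -0.25000)
y(K, D) = -15 + 5*D*K (y(K, D) = (-3 + D*K)*5 = -15 + 5*D*K)
t = -440 (t = (-15 + 5*5*(-1))*11 = (-15 - 25)*11 = -40*11 = -440)
(t + p)**2 = (-440 - 1/4)**2 = (-1761/4)**2 = 3101121/16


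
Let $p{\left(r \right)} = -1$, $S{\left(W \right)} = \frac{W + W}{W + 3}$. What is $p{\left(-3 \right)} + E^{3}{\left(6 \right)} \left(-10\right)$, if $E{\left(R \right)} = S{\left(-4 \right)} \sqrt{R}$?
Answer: $-1 - 30720 \sqrt{6} \approx -75249.0$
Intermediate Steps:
$S{\left(W \right)} = \frac{2 W}{3 + W}$
$E{\left(R \right)} = 8 \sqrt{R}$ ($E{\left(R \right)} = 2 \left(-4\right) \frac{1}{3 - 4} \sqrt{R} = 2 \left(-4\right) \frac{1}{-1} \sqrt{R} = 2 \left(-4\right) \left(-1\right) \sqrt{R} = 8 \sqrt{R}$)
$p{\left(-3 \right)} + E^{3}{\left(6 \right)} \left(-10\right) = -1 + \left(8 \sqrt{6}\right)^{3} \left(-10\right) = -1 + 3072 \sqrt{6} \left(-10\right) = -1 - 30720 \sqrt{6}$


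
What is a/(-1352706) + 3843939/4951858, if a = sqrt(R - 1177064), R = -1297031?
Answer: 3843939/4951858 - I*sqrt(2474095)/1352706 ≈ 0.77626 - 0.0011628*I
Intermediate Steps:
a = I*sqrt(2474095) (a = sqrt(-1297031 - 1177064) = sqrt(-2474095) = I*sqrt(2474095) ≈ 1572.9*I)
a/(-1352706) + 3843939/4951858 = (I*sqrt(2474095))/(-1352706) + 3843939/4951858 = (I*sqrt(2474095))*(-1/1352706) + 3843939*(1/4951858) = -I*sqrt(2474095)/1352706 + 3843939/4951858 = 3843939/4951858 - I*sqrt(2474095)/1352706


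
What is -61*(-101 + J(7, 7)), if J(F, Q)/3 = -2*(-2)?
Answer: 5429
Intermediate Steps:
J(F, Q) = 12 (J(F, Q) = 3*(-2*(-2)) = 3*4 = 12)
-61*(-101 + J(7, 7)) = -61*(-101 + 12) = -61*(-89) = 5429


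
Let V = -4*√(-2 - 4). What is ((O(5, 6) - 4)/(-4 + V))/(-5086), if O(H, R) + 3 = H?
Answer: I/(10172*(√6 - I)) ≈ -1.4044e-5 + 3.4401e-5*I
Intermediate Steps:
O(H, R) = -3 + H
V = -4*I*√6 ≈ -9.798*I
((O(5, 6) - 4)/(-4 + V))/(-5086) = (((-3 + 5) - 4)/(-4 - 4*I*√6))/(-5086) = ((2 - 4)/(-4 - 4*I*√6))*(-1/5086) = -2/(-4 - 4*I*√6)*(-1/5086) = 1/(2543*(-4 - 4*I*√6))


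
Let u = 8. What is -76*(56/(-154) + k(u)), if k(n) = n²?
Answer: -53200/11 ≈ -4836.4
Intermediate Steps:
-76*(56/(-154) + k(u)) = -76*(56/(-154) + 8²) = -76*(56*(-1/154) + 64) = -76*(-4/11 + 64) = -76*700/11 = -53200/11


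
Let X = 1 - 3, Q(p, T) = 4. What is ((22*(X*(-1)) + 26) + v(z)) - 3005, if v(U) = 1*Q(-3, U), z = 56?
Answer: -2931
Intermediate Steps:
X = -2
v(U) = 4 (v(U) = 1*4 = 4)
((22*(X*(-1)) + 26) + v(z)) - 3005 = ((22*(-2*(-1)) + 26) + 4) - 3005 = ((22*2 + 26) + 4) - 3005 = ((44 + 26) + 4) - 3005 = (70 + 4) - 3005 = 74 - 3005 = -2931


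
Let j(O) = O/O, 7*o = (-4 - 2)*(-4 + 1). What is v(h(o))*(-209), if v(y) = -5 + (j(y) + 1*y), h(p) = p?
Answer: 2090/7 ≈ 298.57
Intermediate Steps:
o = 18/7 (o = ((-4 - 2)*(-4 + 1))/7 = (-6*(-3))/7 = (1/7)*18 = 18/7 ≈ 2.5714)
j(O) = 1
v(y) = -4 + y (v(y) = -5 + (1 + 1*y) = -5 + (1 + y) = -4 + y)
v(h(o))*(-209) = (-4 + 18/7)*(-209) = -10/7*(-209) = 2090/7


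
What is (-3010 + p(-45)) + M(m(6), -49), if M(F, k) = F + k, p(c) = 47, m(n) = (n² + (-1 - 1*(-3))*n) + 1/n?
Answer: -17783/6 ≈ -2963.8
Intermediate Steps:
m(n) = 1/n + n² + 2*n (m(n) = (n² + (-1 + 3)*n) + 1/n = (n² + 2*n) + 1/n = 1/n + n² + 2*n)
(-3010 + p(-45)) + M(m(6), -49) = (-3010 + 47) + ((1 + 6²*(2 + 6))/6 - 49) = -2963 + ((1 + 36*8)/6 - 49) = -2963 + ((1 + 288)/6 - 49) = -2963 + ((⅙)*289 - 49) = -2963 + (289/6 - 49) = -2963 - ⅚ = -17783/6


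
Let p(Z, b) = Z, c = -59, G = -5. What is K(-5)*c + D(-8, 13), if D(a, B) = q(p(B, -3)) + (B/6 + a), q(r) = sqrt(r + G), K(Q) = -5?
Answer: 1735/6 + 2*sqrt(2) ≈ 292.00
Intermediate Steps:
q(r) = sqrt(-5 + r) (q(r) = sqrt(r - 5) = sqrt(-5 + r))
D(a, B) = a + sqrt(-5 + B) + B/6 (D(a, B) = sqrt(-5 + B) + (B/6 + a) = sqrt(-5 + B) + (a + B/6) = a + sqrt(-5 + B) + B/6)
K(-5)*c + D(-8, 13) = -5*(-59) + (-8 + sqrt(-5 + 13) + (1/6)*13) = 295 + (-8 + sqrt(8) + 13/6) = 295 + (-8 + 2*sqrt(2) + 13/6) = 295 + (-35/6 + 2*sqrt(2)) = 1735/6 + 2*sqrt(2)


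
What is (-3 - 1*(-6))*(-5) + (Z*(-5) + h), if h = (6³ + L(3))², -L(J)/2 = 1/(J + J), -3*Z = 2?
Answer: 418504/9 ≈ 46500.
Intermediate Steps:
Z = -⅔ (Z = -⅓*2 = -⅔ ≈ -0.66667)
L(J) = -1/J (L(J) = -2/(J + J) = -2*1/(2*J) = -1/J)
h = 418609/9 (h = (6³ - 1/3)² = (216 - 1*⅓)² = (216 - ⅓)² = (647/3)² = 418609/9 ≈ 46512.)
(-3 - 1*(-6))*(-5) + (Z*(-5) + h) = (-3 - 1*(-6))*(-5) + (-⅔*(-5) + 418609/9) = (-3 + 6)*(-5) + (10/3 + 418609/9) = 3*(-5) + 418639/9 = -15 + 418639/9 = 418504/9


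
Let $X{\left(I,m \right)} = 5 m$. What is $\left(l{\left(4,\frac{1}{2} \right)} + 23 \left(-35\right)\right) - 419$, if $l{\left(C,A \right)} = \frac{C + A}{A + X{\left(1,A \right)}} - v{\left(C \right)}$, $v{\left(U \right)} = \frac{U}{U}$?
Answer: $- \frac{2447}{2} \approx -1223.5$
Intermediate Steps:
$v{\left(U \right)} = 1$
$l{\left(C,A \right)} = -1 + \frac{A + C}{6 A}$ ($l{\left(C,A \right)} = \frac{C + A}{A + 5 A} - 1 = \frac{A + C}{6 A} - 1 = -1 + \frac{A + C}{6 A}$)
$\left(l{\left(4,\frac{1}{2} \right)} + 23 \left(-35\right)\right) - 419 = \left(\frac{4 - \frac{5}{2}}{6 \cdot \frac{1}{2}} + 23 \left(-35\right)\right) - 419 = \left(\frac{\frac{1}{\frac{1}{2}} \left(4 - \frac{5}{2}\right)}{6} - 805\right) - 419 = \left(\frac{1}{6} \cdot 2 \left(4 - \frac{5}{2}\right) - 805\right) - 419 = \left(\frac{1}{6} \cdot 2 \cdot \frac{3}{2} - 805\right) - 419 = \left(\frac{1}{2} - 805\right) - 419 = - \frac{1609}{2} - 419 = - \frac{2447}{2}$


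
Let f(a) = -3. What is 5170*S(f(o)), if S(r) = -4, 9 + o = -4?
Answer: -20680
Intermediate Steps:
o = -13 (o = -9 - 4 = -13)
5170*S(f(o)) = 5170*(-4) = -20680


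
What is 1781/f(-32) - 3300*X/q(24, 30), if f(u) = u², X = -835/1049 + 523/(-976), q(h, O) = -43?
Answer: -283089104813/2817563648 ≈ -100.47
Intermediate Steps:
X = -1363587/1023824 (X = -835*1/1049 + 523*(-1/976) = -835/1049 - 523/976 = -1363587/1023824 ≈ -1.3319)
1781/f(-32) - 3300*X/q(24, 30) = 1781/((-32)²) - 3300/((-43/(-1363587/1023824))) = 1781/1024 - 3300/((-43*(-1023824/1363587))) = 1781*(1/1024) - 3300/44024432/1363587 = 1781/1024 - 3300*1363587/44024432 = 1781/1024 - 1124959275/11006108 = -283089104813/2817563648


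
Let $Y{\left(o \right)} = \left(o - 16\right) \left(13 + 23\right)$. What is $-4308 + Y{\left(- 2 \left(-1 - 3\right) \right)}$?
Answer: $-4596$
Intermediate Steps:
$Y{\left(o \right)} = -576 + 36 o$ ($Y{\left(o \right)} = \left(-16 + o\right) 36 = -576 + 36 o$)
$-4308 + Y{\left(- 2 \left(-1 - 3\right) \right)} = -4308 - \left(576 - 36 \left(- 2 \left(-1 - 3\right)\right)\right) = -4308 - \left(576 - 36 \left(\left(-2\right) \left(-4\right)\right)\right) = -4308 + \left(-576 + 36 \cdot 8\right) = -4308 + \left(-576 + 288\right) = -4308 - 288 = -4596$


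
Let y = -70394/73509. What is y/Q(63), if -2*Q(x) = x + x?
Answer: 70394/4631067 ≈ 0.015200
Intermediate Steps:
Q(x) = -x (Q(x) = -(x + x)/2 = -x)
y = -70394/73509 (y = -70394*1/73509 = -70394/73509 ≈ -0.95762)
y/Q(63) = -70394/(73509*((-1*63))) = -70394/73509/(-63) = -70394/73509*(-1/63) = 70394/4631067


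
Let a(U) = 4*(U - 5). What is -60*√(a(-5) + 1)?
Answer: -60*I*√39 ≈ -374.7*I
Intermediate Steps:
a(U) = -20 + 4*U (a(U) = 4*(-5 + U) = -20 + 4*U)
-60*√(a(-5) + 1) = -60*√((-20 + 4*(-5)) + 1) = -60*√((-20 - 20) + 1) = -60*√(-40 + 1) = -60*I*√39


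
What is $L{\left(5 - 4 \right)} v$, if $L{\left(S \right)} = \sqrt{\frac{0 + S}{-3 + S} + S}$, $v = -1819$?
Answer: $- \frac{1819 \sqrt{2}}{2} \approx -1286.2$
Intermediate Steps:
$L{\left(S \right)} = \sqrt{S + \frac{S}{-3 + S}}$ ($L{\left(S \right)} = \sqrt{\frac{S}{-3 + S} + S} = \sqrt{S + \frac{S}{-3 + S}}$)
$L{\left(5 - 4 \right)} v = \sqrt{\frac{\left(5 - 4\right) \left(-2 + \left(5 - 4\right)\right)}{-3 + \left(5 - 4\right)}} \left(-1819\right) = \sqrt{1 \frac{1}{-3 + 1} \left(-2 + 1\right)} \left(-1819\right) = \sqrt{1 \frac{1}{-2} \left(-1\right)} \left(-1819\right) = \sqrt{1 \left(- \frac{1}{2}\right) \left(-1\right)} \left(-1819\right) = \sqrt{\frac{1}{2}} \left(-1819\right) = \frac{\sqrt{2}}{2} \left(-1819\right) = - \frac{1819 \sqrt{2}}{2}$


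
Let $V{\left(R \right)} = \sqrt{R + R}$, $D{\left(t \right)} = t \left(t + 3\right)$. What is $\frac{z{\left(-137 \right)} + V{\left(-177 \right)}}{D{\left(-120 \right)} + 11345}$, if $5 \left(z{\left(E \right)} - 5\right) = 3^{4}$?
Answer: $\frac{106}{126925} + \frac{i \sqrt{354}}{25385} \approx 0.00083514 + 0.00074118 i$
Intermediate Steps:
$D{\left(t \right)} = t \left(3 + t\right)$
$V{\left(R \right)} = \sqrt{2} \sqrt{R}$ ($V{\left(R \right)} = \sqrt{2 R} = \sqrt{2} \sqrt{R}$)
$z{\left(E \right)} = \frac{106}{5}$ ($z{\left(E \right)} = 5 + \frac{3^{4}}{5} = 5 + \frac{1}{5} \cdot 81 = 5 + \frac{81}{5} = \frac{106}{5}$)
$\frac{z{\left(-137 \right)} + V{\left(-177 \right)}}{D{\left(-120 \right)} + 11345} = \frac{\frac{106}{5} + \sqrt{2} \sqrt{-177}}{- 120 \left(3 - 120\right) + 11345} = \frac{\frac{106}{5} + \sqrt{2} i \sqrt{177}}{\left(-120\right) \left(-117\right) + 11345} = \frac{\frac{106}{5} + i \sqrt{354}}{14040 + 11345} = \frac{\frac{106}{5} + i \sqrt{354}}{25385} = \left(\frac{106}{5} + i \sqrt{354}\right) \frac{1}{25385} = \frac{106}{126925} + \frac{i \sqrt{354}}{25385}$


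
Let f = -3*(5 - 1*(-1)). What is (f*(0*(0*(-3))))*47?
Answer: 0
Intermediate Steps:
f = -18 (f = -3*(5 + 1) = -3*6 = -18)
(f*(0*(0*(-3))))*47 = -0*0*(-3)*47 = -0*0*47 = -18*0*47 = 0*47 = 0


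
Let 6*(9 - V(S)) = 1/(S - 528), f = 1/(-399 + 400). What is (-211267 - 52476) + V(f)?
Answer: -833926907/3162 ≈ -2.6373e+5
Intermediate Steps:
f = 1 (f = 1/1 = 1)
V(S) = 9 - 1/(6*(-528 + S)) (V(S) = 9 - 1/(6*(S - 528)) = 9 - 1/(6*(-528 + S)))
(-211267 - 52476) + V(f) = (-211267 - 52476) + (-28513 + 54*1)/(6*(-528 + 1)) = -263743 + (⅙)*(-28513 + 54)/(-527) = -263743 + (⅙)*(-1/527)*(-28459) = -263743 + 28459/3162 = -833926907/3162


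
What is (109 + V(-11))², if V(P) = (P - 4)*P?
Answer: 75076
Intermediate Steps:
V(P) = P*(-4 + P) (V(P) = (-4 + P)*P = P*(-4 + P))
(109 + V(-11))² = (109 - 11*(-4 - 11))² = (109 - 11*(-15))² = (109 + 165)² = 274² = 75076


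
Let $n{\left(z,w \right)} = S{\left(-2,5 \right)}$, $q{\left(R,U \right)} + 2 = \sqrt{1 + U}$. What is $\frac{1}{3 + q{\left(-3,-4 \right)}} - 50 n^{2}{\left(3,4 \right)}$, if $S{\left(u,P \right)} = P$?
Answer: $\frac{- 1250 \sqrt{3} + 1249 i}{\sqrt{3} - i} \approx -1249.8 - 0.43301 i$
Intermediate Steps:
$q{\left(R,U \right)} = -2 + \sqrt{1 + U}$
$n{\left(z,w \right)} = 5$
$\frac{1}{3 + q{\left(-3,-4 \right)}} - 50 n^{2}{\left(3,4 \right)} = \frac{1}{3 - \left(2 - \sqrt{1 - 4}\right)} - 50 \cdot 5^{2} = \frac{1}{3 - \left(2 - \sqrt{-3}\right)} - 1250 = \frac{1}{3 - \left(2 - i \sqrt{3}\right)} - 1250 = \frac{1}{1 + i \sqrt{3}} - 1250 = -1250 + \frac{1}{1 + i \sqrt{3}}$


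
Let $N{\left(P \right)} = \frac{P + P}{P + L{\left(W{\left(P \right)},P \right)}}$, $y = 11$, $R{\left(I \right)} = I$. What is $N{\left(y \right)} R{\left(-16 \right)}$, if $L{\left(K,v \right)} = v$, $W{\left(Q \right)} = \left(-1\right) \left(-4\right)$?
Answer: $-16$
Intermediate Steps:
$W{\left(Q \right)} = 4$
$N{\left(P \right)} = 1$ ($N{\left(P \right)} = \frac{P + P}{P + P} = \frac{2 P}{2 P} = 2 P \frac{1}{2 P} = 1$)
$N{\left(y \right)} R{\left(-16 \right)} = 1 \left(-16\right) = -16$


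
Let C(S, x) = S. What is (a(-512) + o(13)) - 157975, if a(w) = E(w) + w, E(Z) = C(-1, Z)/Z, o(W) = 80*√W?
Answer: -81145343/512 + 80*√13 ≈ -1.5820e+5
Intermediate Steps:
E(Z) = -1/Z
a(w) = w - 1/w (a(w) = -1/w + w = w - 1/w)
(a(-512) + o(13)) - 157975 = ((-512 - 1/(-512)) + 80*√13) - 157975 = ((-512 - 1*(-1/512)) + 80*√13) - 157975 = ((-512 + 1/512) + 80*√13) - 157975 = (-262143/512 + 80*√13) - 157975 = -81145343/512 + 80*√13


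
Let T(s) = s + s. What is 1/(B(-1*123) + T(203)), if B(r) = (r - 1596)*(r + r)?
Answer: 1/423280 ≈ 2.3625e-6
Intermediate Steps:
T(s) = 2*s
B(r) = 2*r*(-1596 + r) (B(r) = (-1596 + r)*(2*r) = 2*r*(-1596 + r))
1/(B(-1*123) + T(203)) = 1/(2*(-1*123)*(-1596 - 1*123) + 2*203) = 1/(2*(-123)*(-1596 - 123) + 406) = 1/(2*(-123)*(-1719) + 406) = 1/(422874 + 406) = 1/423280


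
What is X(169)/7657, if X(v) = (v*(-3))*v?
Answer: -6591/589 ≈ -11.190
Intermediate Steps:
X(v) = -3*v**2 (X(v) = (-3*v)*v = -3*v**2)
X(169)/7657 = -3*169**2/7657 = -3*28561*(1/7657) = -85683*1/7657 = -6591/589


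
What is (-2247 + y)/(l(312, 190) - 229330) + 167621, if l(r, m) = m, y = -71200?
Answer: 38408749387/229140 ≈ 1.6762e+5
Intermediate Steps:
(-2247 + y)/(l(312, 190) - 229330) + 167621 = (-2247 - 71200)/(190 - 229330) + 167621 = -73447/(-229140) + 167621 = -73447*(-1/229140) + 167621 = 73447/229140 + 167621 = 38408749387/229140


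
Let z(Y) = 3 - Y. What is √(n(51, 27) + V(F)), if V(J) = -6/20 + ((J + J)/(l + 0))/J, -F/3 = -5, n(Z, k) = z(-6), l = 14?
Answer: √43330/70 ≈ 2.9737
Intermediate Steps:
n(Z, k) = 9 (n(Z, k) = 3 - 1*(-6) = 3 + 6 = 9)
F = 15 (F = -3*(-5) = 15)
V(J) = -11/70 (V(J) = -6/20 + ((J + J)/(14 + 0))/J = -6*1/20 + ((2*J)/14)/J = -3/10 + ((2*J)*(1/14))/J = -3/10 + (J/7)/J = -3/10 + ⅐ = -11/70)
√(n(51, 27) + V(F)) = √(9 - 11/70) = √(619/70) = √43330/70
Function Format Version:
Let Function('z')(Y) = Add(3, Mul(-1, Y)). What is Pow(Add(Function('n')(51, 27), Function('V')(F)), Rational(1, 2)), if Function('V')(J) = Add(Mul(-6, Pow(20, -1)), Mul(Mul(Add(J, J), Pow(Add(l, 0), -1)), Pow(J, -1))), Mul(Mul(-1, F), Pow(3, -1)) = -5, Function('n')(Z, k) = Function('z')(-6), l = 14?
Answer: Mul(Rational(1, 70), Pow(43330, Rational(1, 2))) ≈ 2.9737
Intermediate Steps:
Function('n')(Z, k) = 9 (Function('n')(Z, k) = Add(3, Mul(-1, -6)) = Add(3, 6) = 9)
F = 15 (F = Mul(-3, -5) = 15)
Function('V')(J) = Rational(-11, 70) (Function('V')(J) = Add(Mul(-6, Pow(20, -1)), Mul(Mul(Add(J, J), Pow(Add(14, 0), -1)), Pow(J, -1))) = Add(Mul(-6, Rational(1, 20)), Mul(Mul(Mul(2, J), Pow(14, -1)), Pow(J, -1))) = Add(Rational(-3, 10), Mul(Mul(Mul(2, J), Rational(1, 14)), Pow(J, -1))) = Add(Rational(-3, 10), Mul(Mul(Rational(1, 7), J), Pow(J, -1))) = Add(Rational(-3, 10), Rational(1, 7)) = Rational(-11, 70))
Pow(Add(Function('n')(51, 27), Function('V')(F)), Rational(1, 2)) = Pow(Add(9, Rational(-11, 70)), Rational(1, 2)) = Pow(Rational(619, 70), Rational(1, 2)) = Mul(Rational(1, 70), Pow(43330, Rational(1, 2)))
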